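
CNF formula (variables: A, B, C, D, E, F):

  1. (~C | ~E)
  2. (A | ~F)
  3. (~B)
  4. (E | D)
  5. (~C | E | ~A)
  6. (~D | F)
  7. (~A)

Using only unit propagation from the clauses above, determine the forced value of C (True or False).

False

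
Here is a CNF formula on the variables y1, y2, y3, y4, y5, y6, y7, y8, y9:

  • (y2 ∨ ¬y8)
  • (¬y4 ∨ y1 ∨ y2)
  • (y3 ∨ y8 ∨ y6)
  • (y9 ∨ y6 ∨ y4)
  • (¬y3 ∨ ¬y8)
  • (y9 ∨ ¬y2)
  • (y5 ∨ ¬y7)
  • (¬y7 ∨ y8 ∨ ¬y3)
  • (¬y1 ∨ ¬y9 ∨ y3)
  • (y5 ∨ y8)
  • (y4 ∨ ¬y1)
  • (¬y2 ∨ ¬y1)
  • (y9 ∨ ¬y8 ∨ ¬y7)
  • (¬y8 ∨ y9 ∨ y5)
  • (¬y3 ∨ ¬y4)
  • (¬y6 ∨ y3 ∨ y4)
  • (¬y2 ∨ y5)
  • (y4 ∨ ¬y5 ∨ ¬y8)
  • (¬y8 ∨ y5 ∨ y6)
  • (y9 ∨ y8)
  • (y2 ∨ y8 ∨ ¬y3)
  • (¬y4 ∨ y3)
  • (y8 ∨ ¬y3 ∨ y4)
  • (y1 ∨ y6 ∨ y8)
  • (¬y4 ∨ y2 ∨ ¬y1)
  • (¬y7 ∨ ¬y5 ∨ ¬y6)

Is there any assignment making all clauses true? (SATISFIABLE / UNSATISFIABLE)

y8 = True:
  propagation gives y2=True, y3=False, y9=True, y1=False; an empty clause results — contradiction.
y8 = False:
  y3 = True:
    propagation gives y7=False, y4=False; an empty clause results — contradiction.
  y3 = False:
    propagation gives y6=True, y1=False, y4=True; an empty clause results — contradiction.
Every branch closes, so no satisfying assignment exists.

UNSATISFIABLE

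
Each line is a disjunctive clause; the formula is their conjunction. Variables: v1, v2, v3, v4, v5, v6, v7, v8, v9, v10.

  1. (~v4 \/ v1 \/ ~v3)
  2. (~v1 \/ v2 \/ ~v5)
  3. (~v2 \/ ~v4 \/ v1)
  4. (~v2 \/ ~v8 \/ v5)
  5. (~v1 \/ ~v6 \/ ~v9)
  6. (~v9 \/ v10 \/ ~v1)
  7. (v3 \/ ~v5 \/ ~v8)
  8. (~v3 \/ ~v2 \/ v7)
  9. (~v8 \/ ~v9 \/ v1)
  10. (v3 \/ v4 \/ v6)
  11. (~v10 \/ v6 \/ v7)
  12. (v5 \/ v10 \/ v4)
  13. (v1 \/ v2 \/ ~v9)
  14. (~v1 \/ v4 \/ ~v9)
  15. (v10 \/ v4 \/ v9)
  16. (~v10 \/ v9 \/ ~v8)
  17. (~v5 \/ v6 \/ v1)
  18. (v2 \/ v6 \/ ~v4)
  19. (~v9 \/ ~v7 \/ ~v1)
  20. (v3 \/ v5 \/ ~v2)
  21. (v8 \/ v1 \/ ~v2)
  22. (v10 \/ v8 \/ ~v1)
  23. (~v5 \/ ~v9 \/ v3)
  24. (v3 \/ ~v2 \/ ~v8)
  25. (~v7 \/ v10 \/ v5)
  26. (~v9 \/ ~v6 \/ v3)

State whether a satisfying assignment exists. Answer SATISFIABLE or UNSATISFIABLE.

Try v1 = False.
Try v2 = False.
  then v9 is forced to False.
For the remaining variables, v3 = False, v4 = True, v5 = True, v6 = True, v7 = True, v8 = False, v10 = True works.
So v1=0, v2=0, v3=0, v4=1, v5=1, v6=1, v7=1, v8=0, v9=0, v10=1 is a satisfying assignment.

SATISFIABLE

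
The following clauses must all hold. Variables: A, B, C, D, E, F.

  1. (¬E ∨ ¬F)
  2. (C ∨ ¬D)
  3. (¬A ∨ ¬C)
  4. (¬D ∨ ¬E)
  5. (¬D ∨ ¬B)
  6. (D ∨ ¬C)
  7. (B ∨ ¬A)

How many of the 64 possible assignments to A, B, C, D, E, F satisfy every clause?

Case analysis on D and C:
  D=1, C=1: remaining (A,B,E,F) ∈ {(0,0,0,0); (0,0,0,1)} — 2.
  D=1, C=0: a clause becomes empty — 0.
  D=0, C=1: a clause becomes empty — 0.
  D=0, C=0: 9 of the 16 assignments to (A,B,E,F) work.
Total: 2 + 0 + 0 + 9 = 11.

11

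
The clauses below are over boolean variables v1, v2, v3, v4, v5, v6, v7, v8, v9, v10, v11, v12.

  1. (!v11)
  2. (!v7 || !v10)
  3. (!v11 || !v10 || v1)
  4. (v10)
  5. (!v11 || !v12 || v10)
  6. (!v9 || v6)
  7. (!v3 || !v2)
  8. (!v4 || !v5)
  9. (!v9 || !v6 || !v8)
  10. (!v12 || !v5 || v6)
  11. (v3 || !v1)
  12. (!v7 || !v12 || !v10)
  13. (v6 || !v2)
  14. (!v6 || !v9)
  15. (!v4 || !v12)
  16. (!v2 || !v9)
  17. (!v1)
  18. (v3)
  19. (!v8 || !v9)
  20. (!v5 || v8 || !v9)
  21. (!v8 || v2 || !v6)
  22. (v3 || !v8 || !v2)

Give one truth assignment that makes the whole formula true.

v1=0, v2=0, v3=1, v4=1, v5=0, v6=1, v7=0, v8=0, v9=0, v10=1, v11=0, v12=0

Check each clause:
  1. (!v11) — !v11 is true.
  2. (!v10 || !v7) — !v7 is true.
  3. (!v11 || v1 || !v10) — !v11 is true.
  4. (v10) — v10 is true.
  5. (!v12 || v10 || !v11) — v10 is true.
  6. (!v9 || v6) — v6 is true.
  7. (!v2 || !v3) — !v2 is true.
  8. (!v5 || !v4) — !v5 is true.
  9. (!v8 || !v6 || !v9) — !v8 is true.
  10. (!v5 || !v12 || v6) — !v5 is true.
  11. (!v1 || v3) — v3 is true.
  12. (!v10 || !v12 || !v7) — !v7 is true.
  13. (v6 || !v2) — v6 is true.
  14. (!v6 || !v9) — !v9 is true.
  15. (!v12 || !v4) — !v12 is true.
  16. (!v9 || !v2) — !v2 is true.
  17. (!v1) — !v1 is true.
  18. (v3) — v3 is true.
  19. (!v9 || !v8) — !v8 is true.
  20. (!v9 || !v5 || v8) — !v5 is true.
  21. (!v8 || v2 || !v6) — !v8 is true.
  22. (v3 || !v2 || !v8) — !v8 is true.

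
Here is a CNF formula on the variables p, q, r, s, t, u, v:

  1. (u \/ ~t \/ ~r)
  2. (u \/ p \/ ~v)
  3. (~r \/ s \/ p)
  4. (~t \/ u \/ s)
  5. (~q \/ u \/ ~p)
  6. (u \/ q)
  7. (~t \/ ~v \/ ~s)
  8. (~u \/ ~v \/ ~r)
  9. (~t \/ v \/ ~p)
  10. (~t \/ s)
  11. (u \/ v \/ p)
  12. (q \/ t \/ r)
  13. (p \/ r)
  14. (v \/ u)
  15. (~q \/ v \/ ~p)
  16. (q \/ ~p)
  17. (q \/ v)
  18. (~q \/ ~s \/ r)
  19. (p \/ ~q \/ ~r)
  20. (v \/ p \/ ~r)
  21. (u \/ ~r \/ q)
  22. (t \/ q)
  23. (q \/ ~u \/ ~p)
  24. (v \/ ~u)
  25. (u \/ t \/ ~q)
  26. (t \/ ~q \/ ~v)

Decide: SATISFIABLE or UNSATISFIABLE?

UNSATISFIABLE

q = True:
  v = True:
    propagation gives t=True, s=False; an empty clause results — contradiction.
  v = False:
    propagation gives u=True; an empty clause results — contradiction.
q = False:
  propagation gives u=True, p=False, r=True, s=True; an empty clause results — contradiction.
Every branch closes, so no satisfying assignment exists.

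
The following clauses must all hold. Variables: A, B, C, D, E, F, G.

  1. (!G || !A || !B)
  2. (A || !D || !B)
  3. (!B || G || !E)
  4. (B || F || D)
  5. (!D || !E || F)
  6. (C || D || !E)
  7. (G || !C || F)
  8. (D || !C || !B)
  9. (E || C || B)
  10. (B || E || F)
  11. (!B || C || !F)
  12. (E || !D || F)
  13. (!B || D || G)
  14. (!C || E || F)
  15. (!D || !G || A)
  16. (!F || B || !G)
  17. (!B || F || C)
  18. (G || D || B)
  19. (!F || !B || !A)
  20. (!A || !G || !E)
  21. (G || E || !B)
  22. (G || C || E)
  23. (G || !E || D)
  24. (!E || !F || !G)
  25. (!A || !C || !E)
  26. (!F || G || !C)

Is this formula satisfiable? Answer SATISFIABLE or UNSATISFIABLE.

Branch on A: take A = False.
For the remaining variables, B = False, C = False, D = True, E = True, F = True, G = False works.
Every clause has at least one true literal under this assignment.
So A=False, B=False, C=False, D=True, E=True, F=True, G=False is a satisfying assignment.

SATISFIABLE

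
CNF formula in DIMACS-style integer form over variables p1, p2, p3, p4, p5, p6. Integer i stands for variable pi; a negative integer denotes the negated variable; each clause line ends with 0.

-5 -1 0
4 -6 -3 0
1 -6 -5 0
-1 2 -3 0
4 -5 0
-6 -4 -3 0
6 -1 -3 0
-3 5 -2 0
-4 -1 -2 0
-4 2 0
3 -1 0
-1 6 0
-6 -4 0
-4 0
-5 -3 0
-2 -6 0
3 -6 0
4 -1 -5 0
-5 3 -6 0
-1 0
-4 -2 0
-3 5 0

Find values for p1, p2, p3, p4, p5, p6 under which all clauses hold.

p1=False, p2=False, p3=False, p4=False, p5=False, p6=False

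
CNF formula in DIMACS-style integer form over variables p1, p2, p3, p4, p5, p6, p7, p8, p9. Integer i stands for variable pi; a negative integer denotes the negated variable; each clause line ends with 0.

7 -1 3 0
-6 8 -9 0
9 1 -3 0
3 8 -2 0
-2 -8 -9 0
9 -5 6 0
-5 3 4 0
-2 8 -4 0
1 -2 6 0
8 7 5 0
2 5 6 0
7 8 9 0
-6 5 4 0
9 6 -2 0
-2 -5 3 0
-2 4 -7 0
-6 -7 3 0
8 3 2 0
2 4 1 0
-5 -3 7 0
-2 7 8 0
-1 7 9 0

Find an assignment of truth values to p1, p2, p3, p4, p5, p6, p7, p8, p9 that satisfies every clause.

p1=T, p2=F, p3=T, p4=T, p5=F, p6=T, p7=T, p8=F, p9=F

Set p1 = True and propagate.
The remaining clauses are satisfied by p2 = False, p3 = True, p4 = True, p5 = False, p6 = True, p7 = True, p8 = False, p9 = False.
Every clause has at least one true literal under this assignment.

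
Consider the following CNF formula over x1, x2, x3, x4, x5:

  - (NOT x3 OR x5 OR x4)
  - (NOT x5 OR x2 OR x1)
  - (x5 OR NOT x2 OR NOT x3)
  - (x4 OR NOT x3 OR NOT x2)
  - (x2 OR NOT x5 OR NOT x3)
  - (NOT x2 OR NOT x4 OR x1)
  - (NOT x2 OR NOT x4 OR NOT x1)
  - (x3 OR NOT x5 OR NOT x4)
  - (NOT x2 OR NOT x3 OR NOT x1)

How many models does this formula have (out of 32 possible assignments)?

11

Split on x2, then x3.
  x2=T, x3=T: a clause becomes empty — 0.
  x2=T, x3=F: remaining (x1,x4,x5) ∈ {(F,F,F); (F,F,T); (T,F,F); (T,F,T)} — 4.
  x2=F, x3=T: remaining (x1,x4,x5) ∈ {(F,T,F); (T,T,F)} — 2.
  x2=F, x3=F: 5 of the 8 assignments to (x1,x4,x5) work.
Total: 0 + 4 + 2 + 5 = 11.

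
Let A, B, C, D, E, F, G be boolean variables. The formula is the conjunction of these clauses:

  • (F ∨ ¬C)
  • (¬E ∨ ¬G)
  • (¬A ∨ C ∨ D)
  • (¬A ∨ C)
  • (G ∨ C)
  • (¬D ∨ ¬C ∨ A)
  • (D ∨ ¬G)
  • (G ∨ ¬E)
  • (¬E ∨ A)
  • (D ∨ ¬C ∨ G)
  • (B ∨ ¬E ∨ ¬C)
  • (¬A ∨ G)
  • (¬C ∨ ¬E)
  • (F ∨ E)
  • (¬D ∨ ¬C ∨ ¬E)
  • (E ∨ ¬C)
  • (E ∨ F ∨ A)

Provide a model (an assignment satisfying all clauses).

A=0  B=1  C=0  D=1  E=0  F=1  G=1

Pure literal: B appears only positively; assign B = True.
Pure literal: F appears only positively; assign F = True.
Branch on A: take A = False.
  then E is forced to False.
  then C is forced to False.
  then G is forced to True.
  then D is forced to True.
Every clause has at least one true literal under this assignment.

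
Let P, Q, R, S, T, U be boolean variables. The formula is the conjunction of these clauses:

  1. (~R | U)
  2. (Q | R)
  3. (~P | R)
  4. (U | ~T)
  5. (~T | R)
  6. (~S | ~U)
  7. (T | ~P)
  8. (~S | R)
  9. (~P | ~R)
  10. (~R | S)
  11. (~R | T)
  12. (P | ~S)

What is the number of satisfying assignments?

2

Satisfying assignments:
  P=F Q=T R=F S=F T=F U=F
  P=F Q=T R=F S=F T=F U=T
Count: 2.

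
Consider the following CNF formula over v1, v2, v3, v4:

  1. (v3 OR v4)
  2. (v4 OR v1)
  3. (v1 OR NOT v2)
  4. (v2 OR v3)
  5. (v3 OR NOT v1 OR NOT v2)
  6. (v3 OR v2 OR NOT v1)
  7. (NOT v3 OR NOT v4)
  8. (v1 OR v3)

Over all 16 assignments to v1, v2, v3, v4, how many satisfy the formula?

The models are:
  v1=T v2=F v3=T v4=F
  v1=T v2=T v3=T v4=F
Count: 2.

2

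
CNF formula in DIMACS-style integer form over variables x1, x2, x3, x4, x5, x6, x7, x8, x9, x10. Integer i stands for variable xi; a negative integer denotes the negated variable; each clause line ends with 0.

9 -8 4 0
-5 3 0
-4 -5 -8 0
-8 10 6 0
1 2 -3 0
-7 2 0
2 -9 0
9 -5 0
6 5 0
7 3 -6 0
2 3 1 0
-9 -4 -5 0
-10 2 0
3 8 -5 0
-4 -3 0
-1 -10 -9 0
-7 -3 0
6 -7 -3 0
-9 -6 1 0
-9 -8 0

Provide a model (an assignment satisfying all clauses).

x1=T  x2=T  x3=F  x4=T  x5=F  x6=T  x7=T  x8=T  x9=F  x10=T

Check each clause:
  1. (NOT x8 OR x9 OR x4) — x4 is true.
  2. (NOT x5 OR x3) — NOT x5 is true.
  3. (NOT x5 OR NOT x8 OR NOT x4) — NOT x5 is true.
  4. (NOT x8 OR x10 OR x6) — x10 is true.
  5. (x2 OR x1 OR NOT x3) — x1 is true.
  6. (NOT x7 OR x2) — x2 is true.
  7. (x2 OR NOT x9) — x2 is true.
  8. (x9 OR NOT x5) — NOT x5 is true.
  9. (x6 OR x5) — x6 is true.
  10. (x3 OR NOT x6 OR x7) — x7 is true.
  11. (x1 OR x3 OR x2) — x1 is true.
  12. (NOT x5 OR NOT x4 OR NOT x9) — NOT x5 is true.
  13. (NOT x10 OR x2) — x2 is true.
  14. (x8 OR NOT x5 OR x3) — x8 is true.
  15. (NOT x4 OR NOT x3) — NOT x3 is true.
  16. (NOT x10 OR NOT x9 OR NOT x1) — NOT x9 is true.
  17. (NOT x7 OR NOT x3) — NOT x3 is true.
  18. (NOT x3 OR x6 OR NOT x7) — NOT x3 is true.
  19. (x1 OR NOT x9 OR NOT x6) — x1 is true.
  20. (NOT x9 OR NOT x8) — NOT x9 is true.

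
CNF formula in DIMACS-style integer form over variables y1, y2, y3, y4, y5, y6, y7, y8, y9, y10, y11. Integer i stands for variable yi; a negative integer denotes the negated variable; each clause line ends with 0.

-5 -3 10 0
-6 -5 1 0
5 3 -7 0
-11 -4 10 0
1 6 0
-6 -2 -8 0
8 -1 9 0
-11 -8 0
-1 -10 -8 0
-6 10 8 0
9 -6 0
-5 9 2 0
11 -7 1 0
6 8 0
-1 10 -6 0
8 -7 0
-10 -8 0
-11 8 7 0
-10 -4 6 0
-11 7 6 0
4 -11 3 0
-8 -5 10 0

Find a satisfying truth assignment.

y1=1  y2=1  y3=0  y4=1  y5=0  y6=0  y7=0  y8=1  y9=1  y10=0  y11=0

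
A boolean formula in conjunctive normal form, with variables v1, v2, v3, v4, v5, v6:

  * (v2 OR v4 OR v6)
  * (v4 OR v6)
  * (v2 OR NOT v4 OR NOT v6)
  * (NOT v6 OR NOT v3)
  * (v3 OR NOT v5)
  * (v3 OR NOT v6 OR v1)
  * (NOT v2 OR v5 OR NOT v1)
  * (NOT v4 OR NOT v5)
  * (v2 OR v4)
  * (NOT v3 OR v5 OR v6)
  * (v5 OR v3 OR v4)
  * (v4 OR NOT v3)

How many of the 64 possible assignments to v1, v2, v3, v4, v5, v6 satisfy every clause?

3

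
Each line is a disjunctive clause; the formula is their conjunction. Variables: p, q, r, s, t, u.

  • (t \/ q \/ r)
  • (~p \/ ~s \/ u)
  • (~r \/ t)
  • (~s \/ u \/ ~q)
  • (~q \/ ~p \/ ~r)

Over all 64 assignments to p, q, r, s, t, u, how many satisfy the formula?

Split on q, then r.
  q=1, r=1: remaining (p,s,t,u) ∈ {(0,0,1,0); (0,0,1,1); (0,1,1,1)} — 3.
  q=1, r=0: p, t free; 3 ways for (s,u) × 2^2 = 12.
  q=0, r=1: 7 of the 16 assignments to (p,s,t,u) work.
  q=0, r=0: 7 of the 16 assignments to (p,s,t,u) work.
Total: 3 + 12 + 7 + 7 = 29.

29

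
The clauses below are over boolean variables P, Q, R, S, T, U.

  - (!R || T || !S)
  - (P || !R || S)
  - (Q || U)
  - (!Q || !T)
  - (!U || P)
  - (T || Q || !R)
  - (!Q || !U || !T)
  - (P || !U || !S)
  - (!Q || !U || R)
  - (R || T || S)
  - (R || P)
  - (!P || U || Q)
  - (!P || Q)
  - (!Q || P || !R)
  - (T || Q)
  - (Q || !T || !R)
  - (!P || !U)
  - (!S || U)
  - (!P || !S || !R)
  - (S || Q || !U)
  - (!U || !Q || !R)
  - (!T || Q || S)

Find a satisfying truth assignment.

Try P = True.
  then Q is forced to True.
  then T is forced to False.
  then U is forced to False.
  then S is forced to False.
  then R is forced to True.

P = True, Q = True, R = True, S = False, T = False, U = False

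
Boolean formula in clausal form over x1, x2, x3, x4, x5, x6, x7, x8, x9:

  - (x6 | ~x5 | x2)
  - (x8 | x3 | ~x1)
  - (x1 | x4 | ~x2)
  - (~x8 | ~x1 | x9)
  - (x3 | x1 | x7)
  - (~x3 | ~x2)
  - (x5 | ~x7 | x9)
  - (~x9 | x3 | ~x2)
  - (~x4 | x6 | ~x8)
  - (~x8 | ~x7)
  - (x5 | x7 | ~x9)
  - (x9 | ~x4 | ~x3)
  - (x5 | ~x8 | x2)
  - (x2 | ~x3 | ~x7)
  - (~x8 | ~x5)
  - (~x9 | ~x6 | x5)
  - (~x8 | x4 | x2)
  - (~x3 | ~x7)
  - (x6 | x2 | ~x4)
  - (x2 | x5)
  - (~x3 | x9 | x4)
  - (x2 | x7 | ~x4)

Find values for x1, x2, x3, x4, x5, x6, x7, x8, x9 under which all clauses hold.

x1=F  x2=F  x3=F  x4=T  x5=T  x6=T  x7=T  x8=F  x9=F

Branch on x1: take x1 = False.
Set x2 = False and propagate.
  then x5 is forced to True.
  then x6 is forced to True.
  then x8 is forced to False.
Branch on x3: take x3 = False.
  then x7 is forced to True.
x4, x9 are now unconstrained; take x4 = True, x9 = False.
Every clause has at least one true literal under this assignment.
Check each clause:
  1. (x2 | ~x5 | x6) — x6 is true.
  2. (x8 | ~x1 | x3) — ~x1 is true.
  3. (x1 | ~x2 | x4) — x4 is true.
  4. (~x8 | ~x1 | x9) — ~x8 is true.
  5. (x3 | x1 | x7) — x7 is true.
  6. (~x3 | ~x2) — ~x3 is true.
  7. (x5 | ~x7 | x9) — x5 is true.
  8. (~x9 | x3 | ~x2) — ~x2 is true.
  9. (~x4 | x6 | ~x8) — ~x8 is true.
  10. (~x8 | ~x7) — ~x8 is true.
  11. (~x9 | x7 | x5) — x7 is true.
  12. (~x4 | x9 | ~x3) — ~x3 is true.
  13. (x2 | ~x8 | x5) — ~x8 is true.
  14. (~x7 | x2 | ~x3) — ~x3 is true.
  15. (~x5 | ~x8) — ~x8 is true.
  16. (~x9 | x5 | ~x6) — x5 is true.
  17. (~x8 | x4 | x2) — ~x8 is true.
  18. (~x3 | ~x7) — ~x3 is true.
  19. (x6 | x2 | ~x4) — x6 is true.
  20. (x5 | x2) — x5 is true.
  21. (~x3 | x4 | x9) — x4 is true.
  22. (~x4 | x7 | x2) — x7 is true.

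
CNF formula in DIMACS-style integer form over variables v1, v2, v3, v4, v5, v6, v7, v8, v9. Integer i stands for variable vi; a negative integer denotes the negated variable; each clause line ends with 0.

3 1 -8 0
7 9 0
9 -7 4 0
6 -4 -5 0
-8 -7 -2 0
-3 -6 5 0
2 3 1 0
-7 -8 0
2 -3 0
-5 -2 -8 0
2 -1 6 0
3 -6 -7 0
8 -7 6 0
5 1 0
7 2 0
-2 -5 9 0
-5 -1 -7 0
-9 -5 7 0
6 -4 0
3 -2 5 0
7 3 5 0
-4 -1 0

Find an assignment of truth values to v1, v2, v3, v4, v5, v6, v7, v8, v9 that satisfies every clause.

Try v1 = False.
  then v5 is forced to True.
Set v2 = True and propagate.
  then v8 is forced to False.
  then v9 is forced to True.
  then v7 is forced to True.
  then v6 is forced to True.
  then v3 is forced to True.
v4 is now unconstrained; take v4 = False.

v1=False, v2=True, v3=True, v4=False, v5=True, v6=True, v7=True, v8=False, v9=True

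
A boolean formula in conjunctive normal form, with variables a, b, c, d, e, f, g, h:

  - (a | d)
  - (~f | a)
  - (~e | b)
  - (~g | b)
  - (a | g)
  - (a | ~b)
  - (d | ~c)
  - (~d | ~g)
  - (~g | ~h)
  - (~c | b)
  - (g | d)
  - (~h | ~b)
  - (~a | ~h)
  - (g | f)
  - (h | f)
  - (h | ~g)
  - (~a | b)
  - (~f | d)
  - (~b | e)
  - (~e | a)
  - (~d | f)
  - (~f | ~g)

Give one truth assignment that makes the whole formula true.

a=T, b=T, c=F, d=T, e=T, f=T, g=F, h=F

Check each clause:
  1. (d | a) — a is true.
  2. (~f | a) — a is true.
  3. (b | ~e) — b is true.
  4. (b | ~g) — ~g is true.
  5. (a | g) — a is true.
  6. (a | ~b) — a is true.
  7. (~c | d) — d is true.
  8. (~g | ~d) — ~g is true.
  9. (~g | ~h) — ~h is true.
  10. (~c | b) — b is true.
  11. (d | g) — d is true.
  12. (~h | ~b) — ~h is true.
  13. (~a | ~h) — ~h is true.
  14. (g | f) — f is true.
  15. (h | f) — f is true.
  16. (~g | h) — ~g is true.
  17. (b | ~a) — b is true.
  18. (d | ~f) — d is true.
  19. (~b | e) — e is true.
  20. (~e | a) — a is true.
  21. (f | ~d) — f is true.
  22. (~g | ~f) — ~g is true.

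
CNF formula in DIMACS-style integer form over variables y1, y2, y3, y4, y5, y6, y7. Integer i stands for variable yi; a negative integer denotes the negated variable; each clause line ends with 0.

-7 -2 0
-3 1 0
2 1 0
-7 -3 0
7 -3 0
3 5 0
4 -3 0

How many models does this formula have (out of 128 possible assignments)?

16

Split on y3, then y7.
  y3=1, y7=1: a clause becomes empty — 0.
  y3=1, y7=0: a clause becomes empty — 0.
  y3=0, y7=1: remaining (y1,y2,y4,y5,y6) ∈ {(1,0,0,1,0); (1,0,0,1,1); (1,0,1,1,0); (1,0,1,1,1)} — 4.
  y3=0, y7=0: y4, y6 free; 3 ways for (y1,y2,y5) × 2^2 = 12.
Total: 0 + 0 + 4 + 12 = 16.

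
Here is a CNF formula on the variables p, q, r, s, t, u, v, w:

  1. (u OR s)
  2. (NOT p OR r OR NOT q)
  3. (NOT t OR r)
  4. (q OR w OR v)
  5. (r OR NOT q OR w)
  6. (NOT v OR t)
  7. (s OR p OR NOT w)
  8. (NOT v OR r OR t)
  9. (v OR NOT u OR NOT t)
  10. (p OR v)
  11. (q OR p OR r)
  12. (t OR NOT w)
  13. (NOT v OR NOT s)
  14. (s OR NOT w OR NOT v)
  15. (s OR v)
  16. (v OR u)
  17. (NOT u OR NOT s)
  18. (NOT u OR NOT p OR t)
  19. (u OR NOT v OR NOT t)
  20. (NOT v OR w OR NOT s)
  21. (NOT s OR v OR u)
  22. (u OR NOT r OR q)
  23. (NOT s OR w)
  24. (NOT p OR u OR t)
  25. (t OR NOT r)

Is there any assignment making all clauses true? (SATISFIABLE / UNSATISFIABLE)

SATISFIABLE

Set p = False and propagate.
  then v is forced to True.
  then t is forced to True.
  then r is forced to True.
  then s is forced to False.
  then u is forced to True.
  then w is forced to False.
q is now unconstrained; take q = False.
So p=False  q=False  r=True  s=False  t=True  u=True  v=True  w=False is a satisfying assignment.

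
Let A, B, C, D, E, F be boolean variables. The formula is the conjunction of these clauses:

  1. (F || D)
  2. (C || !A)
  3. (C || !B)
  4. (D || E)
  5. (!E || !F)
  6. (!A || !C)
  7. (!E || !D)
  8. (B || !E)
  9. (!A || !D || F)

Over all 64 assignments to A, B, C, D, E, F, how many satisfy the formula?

6

Satisfying assignments:
  A=0 B=0 C=0 D=1 E=0 F=0
  A=0 B=0 C=0 D=1 E=0 F=1
  A=0 B=0 C=1 D=1 E=0 F=0
  A=0 B=0 C=1 D=1 E=0 F=1
  A=0 B=1 C=1 D=1 E=0 F=0
  A=0 B=1 C=1 D=1 E=0 F=1
Count: 6.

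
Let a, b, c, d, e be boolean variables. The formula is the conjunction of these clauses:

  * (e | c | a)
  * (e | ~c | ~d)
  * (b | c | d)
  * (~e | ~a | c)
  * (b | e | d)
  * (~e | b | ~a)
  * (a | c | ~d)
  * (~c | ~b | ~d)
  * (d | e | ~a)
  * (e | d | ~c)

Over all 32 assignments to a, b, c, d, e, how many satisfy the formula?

7

Satisfying assignments:
  a=0 b=0 c=1 d=0 e=1
  a=0 b=0 c=1 d=1 e=1
  a=0 b=1 c=0 d=0 e=1
  a=0 b=1 c=1 d=0 e=1
  a=1 b=0 c=0 d=1 e=0
  a=1 b=1 c=0 d=1 e=0
  a=1 b=1 c=1 d=0 e=1
That's 7 in total.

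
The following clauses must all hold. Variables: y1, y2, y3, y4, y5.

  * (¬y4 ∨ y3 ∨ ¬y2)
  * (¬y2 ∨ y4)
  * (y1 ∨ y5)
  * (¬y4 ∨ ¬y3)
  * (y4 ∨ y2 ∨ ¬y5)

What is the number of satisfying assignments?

The models are:
  y1=0 y2=0 y3=0 y4=1 y5=1
  y1=1 y2=0 y3=0 y4=0 y5=0
  y1=1 y2=0 y3=0 y4=1 y5=0
  y1=1 y2=0 y3=0 y4=1 y5=1
  y1=1 y2=0 y3=1 y4=0 y5=0
That's 5 in total.

5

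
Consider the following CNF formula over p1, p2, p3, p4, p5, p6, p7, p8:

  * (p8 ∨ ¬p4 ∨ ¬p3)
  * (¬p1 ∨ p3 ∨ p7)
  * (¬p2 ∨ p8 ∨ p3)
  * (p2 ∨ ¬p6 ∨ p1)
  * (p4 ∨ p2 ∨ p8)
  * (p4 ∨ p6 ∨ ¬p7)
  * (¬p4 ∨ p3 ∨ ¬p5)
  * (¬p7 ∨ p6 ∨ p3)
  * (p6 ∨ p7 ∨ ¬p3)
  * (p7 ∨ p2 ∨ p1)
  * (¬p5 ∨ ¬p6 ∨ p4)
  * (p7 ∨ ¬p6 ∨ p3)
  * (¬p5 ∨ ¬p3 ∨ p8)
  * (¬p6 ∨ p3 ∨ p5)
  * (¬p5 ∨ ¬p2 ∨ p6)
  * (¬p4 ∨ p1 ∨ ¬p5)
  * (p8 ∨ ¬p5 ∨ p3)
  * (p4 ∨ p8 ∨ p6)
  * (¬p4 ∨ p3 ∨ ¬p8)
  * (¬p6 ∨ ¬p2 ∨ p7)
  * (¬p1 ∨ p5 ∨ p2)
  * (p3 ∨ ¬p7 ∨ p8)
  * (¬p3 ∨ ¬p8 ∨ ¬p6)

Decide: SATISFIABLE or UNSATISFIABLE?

SATISFIABLE

Try p1 = False.
The remaining clauses are satisfied by p2 = True, p3 = True, p4 = False, p5 = False, p6 = True, p7 = True, p8 = False.
So p1=False, p2=True, p3=True, p4=False, p5=False, p6=True, p7=True, p8=False is a satisfying assignment.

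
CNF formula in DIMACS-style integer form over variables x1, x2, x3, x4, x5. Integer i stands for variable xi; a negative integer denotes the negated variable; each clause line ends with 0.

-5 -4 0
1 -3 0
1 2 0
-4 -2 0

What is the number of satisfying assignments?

12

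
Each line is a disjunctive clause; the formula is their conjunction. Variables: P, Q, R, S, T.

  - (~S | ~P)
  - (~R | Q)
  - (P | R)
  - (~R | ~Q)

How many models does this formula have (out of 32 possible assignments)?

4

Satisfying assignments:
  P=1 Q=0 R=0 S=0 T=0
  P=1 Q=0 R=0 S=0 T=1
  P=1 Q=1 R=0 S=0 T=0
  P=1 Q=1 R=0 S=0 T=1
Count: 4.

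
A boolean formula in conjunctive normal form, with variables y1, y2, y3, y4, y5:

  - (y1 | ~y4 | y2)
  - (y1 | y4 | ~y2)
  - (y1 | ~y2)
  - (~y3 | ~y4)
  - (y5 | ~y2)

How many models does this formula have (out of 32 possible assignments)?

Case analysis on y2 and y1:
  y2=T, y1=T: remaining (y3,y4,y5) ∈ {(F,F,T); (F,T,T); (T,F,T)} — 3.
  y2=T, y1=F: a clause becomes empty — 0.
  y2=F, y1=T: y5 free; 3 ways for (y3,y4) × 2^1 = 6.
  y2=F, y1=F: remaining (y3,y4,y5) ∈ {(F,F,F); (F,F,T); (T,F,F); (T,F,T)} — 4.
Total: 3 + 0 + 6 + 4 = 13.

13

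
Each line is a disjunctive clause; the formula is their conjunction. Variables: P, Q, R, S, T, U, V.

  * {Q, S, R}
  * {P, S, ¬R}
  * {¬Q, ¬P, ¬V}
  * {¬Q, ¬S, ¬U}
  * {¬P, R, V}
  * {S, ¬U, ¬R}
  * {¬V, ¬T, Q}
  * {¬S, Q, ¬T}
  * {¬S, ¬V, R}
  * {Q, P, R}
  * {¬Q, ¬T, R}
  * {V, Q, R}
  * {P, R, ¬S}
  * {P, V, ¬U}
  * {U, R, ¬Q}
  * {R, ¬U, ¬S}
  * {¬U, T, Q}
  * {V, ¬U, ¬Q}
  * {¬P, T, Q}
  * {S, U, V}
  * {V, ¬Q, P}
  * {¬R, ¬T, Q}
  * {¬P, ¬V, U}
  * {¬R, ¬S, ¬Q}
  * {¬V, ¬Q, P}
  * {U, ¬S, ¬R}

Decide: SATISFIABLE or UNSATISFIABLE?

UNSATISFIABLE

Q = True:
  R = True:
    propagation gives S=False, P=True, V=False, U=False; an empty clause results — contradiction.
  R = False:
    propagation gives T=False, U=True, S=False, V=True; an empty clause results — contradiction.
Q = False:
  R = True:
    propagation gives T=False, U=False, P=False, S=True; an empty clause results — contradiction.
  R = False:
    propagation gives S=True, T=False, V=False; an empty clause results — contradiction.
Every branch closes, so no satisfying assignment exists.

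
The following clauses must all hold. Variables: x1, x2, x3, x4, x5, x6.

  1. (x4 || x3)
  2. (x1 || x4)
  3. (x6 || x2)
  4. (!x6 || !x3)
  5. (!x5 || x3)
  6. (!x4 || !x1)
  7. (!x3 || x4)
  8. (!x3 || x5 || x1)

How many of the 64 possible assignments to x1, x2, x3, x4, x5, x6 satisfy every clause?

Satisfying assignments:
  x1=0 x2=0 x3=0 x4=1 x5=0 x6=1
  x1=0 x2=1 x3=0 x4=1 x5=0 x6=0
  x1=0 x2=1 x3=0 x4=1 x5=0 x6=1
  x1=0 x2=1 x3=1 x4=1 x5=1 x6=0
Count: 4.

4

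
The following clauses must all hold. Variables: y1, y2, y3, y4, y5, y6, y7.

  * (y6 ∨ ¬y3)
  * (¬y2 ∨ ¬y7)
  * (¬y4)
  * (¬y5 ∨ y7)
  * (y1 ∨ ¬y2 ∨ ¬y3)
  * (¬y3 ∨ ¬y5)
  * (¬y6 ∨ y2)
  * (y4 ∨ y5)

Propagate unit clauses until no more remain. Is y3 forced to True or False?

False

(¬y4) stands alone — y4 = False.
From (y5 ∨ y4) and y4 = False: y5 = True.
(¬y5 ∨ y7): since y5 = True, the clause reduces to (y7). y7 = True.
(¬y7 ∨ ¬y2) with y7 = True leaves only ¬y2, so y2 = False.
(¬y5 ∨ ¬y3): since y5 = True, the clause reduces to (¬y3). y3 = False.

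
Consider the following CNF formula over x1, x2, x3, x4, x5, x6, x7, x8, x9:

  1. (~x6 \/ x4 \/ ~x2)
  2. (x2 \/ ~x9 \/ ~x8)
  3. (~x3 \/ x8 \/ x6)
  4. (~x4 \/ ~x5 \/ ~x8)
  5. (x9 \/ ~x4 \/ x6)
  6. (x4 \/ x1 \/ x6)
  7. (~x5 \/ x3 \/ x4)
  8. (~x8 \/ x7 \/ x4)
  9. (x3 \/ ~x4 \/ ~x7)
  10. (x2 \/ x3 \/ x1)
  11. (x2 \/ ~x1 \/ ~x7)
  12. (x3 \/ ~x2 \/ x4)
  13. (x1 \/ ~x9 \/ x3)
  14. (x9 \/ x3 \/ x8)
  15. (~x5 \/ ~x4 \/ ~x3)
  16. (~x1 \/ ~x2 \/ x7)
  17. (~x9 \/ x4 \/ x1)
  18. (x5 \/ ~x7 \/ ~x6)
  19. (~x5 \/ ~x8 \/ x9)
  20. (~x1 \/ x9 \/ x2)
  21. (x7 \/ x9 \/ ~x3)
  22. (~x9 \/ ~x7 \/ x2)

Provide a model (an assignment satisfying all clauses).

x1=False, x2=True, x3=True, x4=True, x5=False, x6=True, x7=False, x8=False, x9=True

Check each clause:
  1. (x4 \/ ~x6 \/ ~x2) — x4 is true.
  2. (x2 \/ ~x8 \/ ~x9) — ~x8 is true.
  3. (x6 \/ ~x3 \/ x8) — x6 is true.
  4. (~x8 \/ ~x4 \/ ~x5) — ~x8 is true.
  5. (~x4 \/ x6 \/ x9) — x9 is true.
  6. (x1 \/ x4 \/ x6) — x4 is true.
  7. (x3 \/ x4 \/ ~x5) — x3 is true.
  8. (~x8 \/ x7 \/ x4) — ~x8 is true.
  9. (~x7 \/ x3 \/ ~x4) — ~x7 is true.
  10. (x3 \/ x2 \/ x1) — x2 is true.
  11. (~x7 \/ x2 \/ ~x1) — ~x7 is true.
  12. (x4 \/ x3 \/ ~x2) — x3 is true.
  13. (x3 \/ x1 \/ ~x9) — x3 is true.
  14. (x8 \/ x9 \/ x3) — x9 is true.
  15. (~x5 \/ ~x3 \/ ~x4) — ~x5 is true.
  16. (~x2 \/ ~x1 \/ x7) — ~x1 is true.
  17. (~x9 \/ x1 \/ x4) — x4 is true.
  18. (~x6 \/ ~x7 \/ x5) — ~x7 is true.
  19. (~x5 \/ x9 \/ ~x8) — ~x8 is true.
  20. (x9 \/ ~x1 \/ x2) — x9 is true.
  21. (x9 \/ x7 \/ ~x3) — x9 is true.
  22. (~x9 \/ x2 \/ ~x7) — ~x7 is true.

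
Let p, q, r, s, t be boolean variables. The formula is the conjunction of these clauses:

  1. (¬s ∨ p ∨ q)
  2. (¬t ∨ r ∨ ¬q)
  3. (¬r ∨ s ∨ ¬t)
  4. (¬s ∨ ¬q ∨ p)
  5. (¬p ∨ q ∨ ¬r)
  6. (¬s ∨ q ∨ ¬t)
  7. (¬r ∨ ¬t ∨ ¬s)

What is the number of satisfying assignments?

12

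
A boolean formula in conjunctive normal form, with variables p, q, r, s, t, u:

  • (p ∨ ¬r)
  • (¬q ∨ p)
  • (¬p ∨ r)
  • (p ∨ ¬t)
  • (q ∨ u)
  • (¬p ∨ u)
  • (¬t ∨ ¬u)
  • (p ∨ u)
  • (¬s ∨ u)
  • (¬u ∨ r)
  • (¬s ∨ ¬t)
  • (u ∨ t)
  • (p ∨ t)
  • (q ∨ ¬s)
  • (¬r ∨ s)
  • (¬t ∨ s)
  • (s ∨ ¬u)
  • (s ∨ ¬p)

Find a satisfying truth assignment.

p = 1, q = 1, r = 1, s = 1, t = 0, u = 1

Check each clause:
  1. (¬r ∨ p) — p is true.
  2. (¬q ∨ p) — p is true.
  3. (¬p ∨ r) — r is true.
  4. (¬t ∨ p) — p is true.
  5. (u ∨ q) — q is true.
  6. (¬p ∨ u) — u is true.
  7. (¬t ∨ ¬u) — ¬t is true.
  8. (p ∨ u) — p is true.
  9. (¬s ∨ u) — u is true.
  10. (¬u ∨ r) — r is true.
  11. (¬t ∨ ¬s) — ¬t is true.
  12. (t ∨ u) — u is true.
  13. (p ∨ t) — p is true.
  14. (q ∨ ¬s) — q is true.
  15. (s ∨ ¬r) — s is true.
  16. (s ∨ ¬t) — ¬t is true.
  17. (s ∨ ¬u) — s is true.
  18. (s ∨ ¬p) — s is true.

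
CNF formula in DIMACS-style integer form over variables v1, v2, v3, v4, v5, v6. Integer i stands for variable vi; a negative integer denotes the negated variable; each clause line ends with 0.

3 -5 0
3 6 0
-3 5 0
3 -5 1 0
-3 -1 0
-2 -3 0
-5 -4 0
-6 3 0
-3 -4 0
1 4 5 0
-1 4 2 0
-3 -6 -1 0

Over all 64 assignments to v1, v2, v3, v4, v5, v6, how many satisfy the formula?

The models are:
  v1=0 v2=0 v3=1 v4=0 v5=1 v6=0
  v1=0 v2=0 v3=1 v4=0 v5=1 v6=1
Count: 2.

2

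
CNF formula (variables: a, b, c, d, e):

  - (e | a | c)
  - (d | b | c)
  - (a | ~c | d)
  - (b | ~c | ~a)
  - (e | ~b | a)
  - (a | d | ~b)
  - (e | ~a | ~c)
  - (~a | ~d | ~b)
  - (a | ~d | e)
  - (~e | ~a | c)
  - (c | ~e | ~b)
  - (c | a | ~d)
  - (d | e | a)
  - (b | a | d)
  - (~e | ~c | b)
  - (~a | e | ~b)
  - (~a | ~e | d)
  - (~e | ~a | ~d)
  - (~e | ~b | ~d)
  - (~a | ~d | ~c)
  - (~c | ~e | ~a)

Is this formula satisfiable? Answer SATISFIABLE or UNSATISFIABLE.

Set a = True and propagate.
Branch on b: take b = False.
  then c is forced to False.
  then d is forced to True.
  then e is forced to False.
Every clause has at least one true literal under this assignment.
So a=T, b=F, c=F, d=T, e=F is a satisfying assignment.

SATISFIABLE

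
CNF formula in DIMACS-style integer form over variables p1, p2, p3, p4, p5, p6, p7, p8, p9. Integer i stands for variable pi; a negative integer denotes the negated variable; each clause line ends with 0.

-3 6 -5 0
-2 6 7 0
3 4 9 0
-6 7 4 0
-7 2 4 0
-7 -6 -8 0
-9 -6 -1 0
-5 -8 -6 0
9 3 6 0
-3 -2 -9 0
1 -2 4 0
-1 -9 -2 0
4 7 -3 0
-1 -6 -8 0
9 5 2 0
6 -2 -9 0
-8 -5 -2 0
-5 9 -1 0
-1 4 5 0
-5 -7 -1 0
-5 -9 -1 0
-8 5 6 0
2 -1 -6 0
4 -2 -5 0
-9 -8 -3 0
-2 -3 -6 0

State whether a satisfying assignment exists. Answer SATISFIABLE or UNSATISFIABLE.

p4 occurs only positively in the remaining clauses — set p4 = True.
Pure literal: p8 appears only negated; assign p8 = False.
Branch on p1: take p1 = True.
Set p2 = False and propagate.
  then p6 is forced to False.
For the remaining variables, p3 = False, p5 = False, p7 = True, p9 = True works.
So p1 = True, p2 = False, p3 = False, p4 = True, p5 = False, p6 = False, p7 = True, p8 = False, p9 = True is a satisfying assignment.

SATISFIABLE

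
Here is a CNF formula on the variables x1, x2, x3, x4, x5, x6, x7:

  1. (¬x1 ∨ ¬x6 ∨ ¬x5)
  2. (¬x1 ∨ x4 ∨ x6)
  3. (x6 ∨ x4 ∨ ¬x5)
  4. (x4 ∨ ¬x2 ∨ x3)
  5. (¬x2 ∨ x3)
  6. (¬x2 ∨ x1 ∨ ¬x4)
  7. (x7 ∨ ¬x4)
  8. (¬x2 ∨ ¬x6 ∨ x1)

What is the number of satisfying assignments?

37

Case analysis on x4 and x1:
  x4=1, x1=1: 9 of the 32 assignments to (x2,x3,x5,x6,x7) work.
  x4=1, x1=0: forces x2=0; x7=1; x3, x5, x6 free → 2^3 = 8.
  x4=0, x1=1: x7 free; 3 ways for (x2,x3,x5,x6) × 2^1 = 6.
  x4=0, x1=0: x7 free; 7 ways for (x2,x3,x5,x6) × 2^1 = 14.
Total: 9 + 8 + 6 + 14 = 37.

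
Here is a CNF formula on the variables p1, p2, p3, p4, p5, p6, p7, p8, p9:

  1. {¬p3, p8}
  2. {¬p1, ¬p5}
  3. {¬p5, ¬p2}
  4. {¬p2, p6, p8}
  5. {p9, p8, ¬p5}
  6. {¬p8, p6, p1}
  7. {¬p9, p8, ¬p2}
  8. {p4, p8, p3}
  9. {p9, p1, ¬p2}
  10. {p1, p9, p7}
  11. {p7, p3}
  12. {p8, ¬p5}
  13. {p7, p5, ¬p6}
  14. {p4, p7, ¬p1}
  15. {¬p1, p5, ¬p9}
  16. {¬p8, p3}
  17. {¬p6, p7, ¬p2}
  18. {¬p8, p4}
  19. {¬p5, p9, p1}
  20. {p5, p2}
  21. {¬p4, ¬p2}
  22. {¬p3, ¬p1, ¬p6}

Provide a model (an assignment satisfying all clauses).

p1=0, p2=0, p3=1, p4=1, p5=1, p6=1, p7=1, p8=1, p9=1

p7 occurs only positively in the remaining clauses — set p7 = True.
Set p1 = False and propagate.
The remaining clauses are satisfied by p2 = False, p3 = True, p4 = True, p5 = True, p6 = True, p8 = True, p9 = True.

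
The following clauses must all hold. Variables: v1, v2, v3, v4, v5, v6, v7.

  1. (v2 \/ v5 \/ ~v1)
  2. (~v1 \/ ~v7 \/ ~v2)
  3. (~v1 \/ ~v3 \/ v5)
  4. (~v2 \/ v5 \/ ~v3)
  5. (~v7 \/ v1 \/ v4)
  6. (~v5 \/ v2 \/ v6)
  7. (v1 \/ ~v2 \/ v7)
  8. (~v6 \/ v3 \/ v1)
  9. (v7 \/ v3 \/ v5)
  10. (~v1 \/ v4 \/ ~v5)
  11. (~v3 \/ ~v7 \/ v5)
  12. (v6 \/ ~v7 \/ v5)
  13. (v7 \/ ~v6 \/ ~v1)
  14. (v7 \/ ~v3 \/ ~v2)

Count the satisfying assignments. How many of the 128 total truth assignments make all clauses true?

13

Split on v1, then v5.
  v1=T, v5=T: remaining (v2,v3,v4,v6,v7) ∈ {(F,F,T,T,T); (F,T,T,T,T); (T,F,T,F,F)} — 3.
  v1=T, v5=F: a clause becomes empty — 0.
  v1=F, v5=T: 6 of the 32 assignments to (v2,v3,v4,v6,v7) work.
  v1=F, v5=F: remaining (v2,v3,v4,v6,v7) ∈ {(F,T,F,F,F); (F,T,F,T,F); (F,T,T,F,F); (F,T,T,T,F)} — 4.
Total: 3 + 0 + 6 + 4 = 13.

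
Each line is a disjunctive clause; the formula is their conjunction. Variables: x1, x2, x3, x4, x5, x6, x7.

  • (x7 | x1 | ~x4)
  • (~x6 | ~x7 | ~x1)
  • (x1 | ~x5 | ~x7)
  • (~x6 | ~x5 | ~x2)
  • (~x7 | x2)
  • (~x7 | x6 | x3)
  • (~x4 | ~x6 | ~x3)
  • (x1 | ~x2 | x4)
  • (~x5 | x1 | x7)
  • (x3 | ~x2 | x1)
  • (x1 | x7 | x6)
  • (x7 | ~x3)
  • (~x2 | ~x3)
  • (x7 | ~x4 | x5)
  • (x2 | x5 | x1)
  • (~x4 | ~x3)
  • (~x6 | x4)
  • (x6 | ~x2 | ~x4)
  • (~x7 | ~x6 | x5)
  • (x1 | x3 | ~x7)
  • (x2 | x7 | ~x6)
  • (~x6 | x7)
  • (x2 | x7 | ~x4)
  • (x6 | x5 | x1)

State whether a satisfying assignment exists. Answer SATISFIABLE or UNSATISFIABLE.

SATISFIABLE

Branch on x1: take x1 = True.
Branch on x2: take x2 = True.
  then x3 is forced to False.
Set x4 = False and propagate.
  then x6 is forced to False.
  then x7 is forced to False.
x5 is now unconstrained; take x5 = False.
Every clause has at least one true literal under this assignment.
So x1 = True, x2 = True, x3 = False, x4 = False, x5 = False, x6 = False, x7 = False is a satisfying assignment.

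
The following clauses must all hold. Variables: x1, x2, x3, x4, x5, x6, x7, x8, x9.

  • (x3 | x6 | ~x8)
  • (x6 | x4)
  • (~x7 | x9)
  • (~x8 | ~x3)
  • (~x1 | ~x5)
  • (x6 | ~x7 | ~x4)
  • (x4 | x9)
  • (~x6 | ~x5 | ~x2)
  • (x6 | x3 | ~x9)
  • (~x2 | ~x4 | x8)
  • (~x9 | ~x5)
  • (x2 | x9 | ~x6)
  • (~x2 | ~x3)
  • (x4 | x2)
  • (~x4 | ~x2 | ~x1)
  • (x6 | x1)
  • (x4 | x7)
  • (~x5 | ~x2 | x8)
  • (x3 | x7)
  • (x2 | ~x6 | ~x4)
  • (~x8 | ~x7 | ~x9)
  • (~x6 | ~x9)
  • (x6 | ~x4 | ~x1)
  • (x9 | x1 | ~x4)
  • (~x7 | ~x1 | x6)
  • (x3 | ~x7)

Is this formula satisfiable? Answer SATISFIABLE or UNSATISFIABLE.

x6 = True:
  propagation gives x9=False, x7=False, x4=True, x2=True; an empty clause results — contradiction.
x6 = False:
  propagation gives x4=True, x7=False, x1=True; an empty clause results — contradiction.
Every branch closes, so no satisfying assignment exists.

UNSATISFIABLE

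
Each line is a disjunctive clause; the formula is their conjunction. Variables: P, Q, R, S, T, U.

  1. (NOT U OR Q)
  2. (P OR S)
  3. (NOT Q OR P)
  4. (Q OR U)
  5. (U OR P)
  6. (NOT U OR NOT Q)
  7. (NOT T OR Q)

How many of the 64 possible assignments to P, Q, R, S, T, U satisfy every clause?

8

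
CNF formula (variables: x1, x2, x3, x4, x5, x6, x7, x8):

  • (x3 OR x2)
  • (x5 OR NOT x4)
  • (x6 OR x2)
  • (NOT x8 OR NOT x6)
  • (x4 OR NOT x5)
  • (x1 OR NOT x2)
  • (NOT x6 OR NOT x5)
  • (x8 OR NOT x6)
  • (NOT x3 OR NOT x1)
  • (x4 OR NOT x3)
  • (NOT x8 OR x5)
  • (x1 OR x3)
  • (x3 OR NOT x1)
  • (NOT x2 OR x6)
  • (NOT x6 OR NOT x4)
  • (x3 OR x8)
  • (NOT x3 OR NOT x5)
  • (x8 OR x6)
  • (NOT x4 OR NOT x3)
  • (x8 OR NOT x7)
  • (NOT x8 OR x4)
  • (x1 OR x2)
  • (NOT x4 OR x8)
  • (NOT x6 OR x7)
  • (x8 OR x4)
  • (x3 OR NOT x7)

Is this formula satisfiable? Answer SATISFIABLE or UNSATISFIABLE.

UNSATISFIABLE

x3 = True:
  propagation gives x1=False, x2=False; an empty clause results — contradiction.
x3 = False:
  propagation gives x2=True, x1=True; an empty clause results — contradiction.
Every branch closes, so no satisfying assignment exists.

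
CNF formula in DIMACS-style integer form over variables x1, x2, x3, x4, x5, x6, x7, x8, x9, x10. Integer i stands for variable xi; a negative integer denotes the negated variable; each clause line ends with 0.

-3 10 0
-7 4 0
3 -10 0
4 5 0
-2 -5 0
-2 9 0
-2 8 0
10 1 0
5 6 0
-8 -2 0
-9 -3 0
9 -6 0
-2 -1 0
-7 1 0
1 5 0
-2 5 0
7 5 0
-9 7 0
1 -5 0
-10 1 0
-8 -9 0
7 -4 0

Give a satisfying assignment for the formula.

x1 = True, x2 = False, x3 = False, x4 = False, x5 = True, x6 = False, x7 = False, x8 = True, x9 = False, x10 = False

x2 occurs only negated in the remaining clauses — set x2 = False.
Branch on x1: take x1 = True.
Try x3 = False.
  then x10 is forced to False.
Set x4 = False and propagate.
  then x7 is forced to False.
  then x5 is forced to True.
  then x9 is forced to False.
  then x6 is forced to False.
x8 is now unconstrained; take x8 = True.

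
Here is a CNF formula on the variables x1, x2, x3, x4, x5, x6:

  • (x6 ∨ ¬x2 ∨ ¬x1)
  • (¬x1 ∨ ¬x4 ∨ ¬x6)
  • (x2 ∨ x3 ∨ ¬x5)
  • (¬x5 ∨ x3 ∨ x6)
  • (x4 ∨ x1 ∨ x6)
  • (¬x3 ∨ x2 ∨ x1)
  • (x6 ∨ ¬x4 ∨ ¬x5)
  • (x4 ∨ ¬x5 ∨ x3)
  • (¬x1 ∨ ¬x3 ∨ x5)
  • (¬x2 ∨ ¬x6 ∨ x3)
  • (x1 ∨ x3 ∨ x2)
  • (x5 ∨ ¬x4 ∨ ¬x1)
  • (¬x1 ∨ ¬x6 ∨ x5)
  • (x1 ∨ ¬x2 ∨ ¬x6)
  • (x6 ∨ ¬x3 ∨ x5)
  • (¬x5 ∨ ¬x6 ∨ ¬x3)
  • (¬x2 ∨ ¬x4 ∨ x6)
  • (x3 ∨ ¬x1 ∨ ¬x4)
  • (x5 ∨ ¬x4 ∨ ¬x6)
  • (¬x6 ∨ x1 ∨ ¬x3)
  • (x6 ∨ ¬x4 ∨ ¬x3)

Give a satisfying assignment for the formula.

Branch on x1: take x1 = True.
Try x2 = False.
Branch on x3: take x3 = False.
  then x5 is forced to False.
  then x4 is forced to False.
  then x6 is forced to False.
Check each clause:
  1. (¬x2 ∨ ¬x1 ∨ x6) — ¬x2 is true.
  2. (¬x4 ∨ ¬x6 ∨ ¬x1) — ¬x6 is true.
  3. (x2 ∨ x3 ∨ ¬x5) — ¬x5 is true.
  4. (x3 ∨ ¬x5 ∨ x6) — ¬x5 is true.
  5. (x6 ∨ x1 ∨ x4) — x1 is true.
  6. (¬x3 ∨ x2 ∨ x1) — x1 is true.
  7. (x6 ∨ ¬x4 ∨ ¬x5) — ¬x5 is true.
  8. (x3 ∨ ¬x5 ∨ x4) — ¬x5 is true.
  9. (¬x3 ∨ ¬x1 ∨ x5) — ¬x3 is true.
  10. (¬x6 ∨ x3 ∨ ¬x2) — ¬x6 is true.
  11. (x1 ∨ x3 ∨ x2) — x1 is true.
  12. (x5 ∨ ¬x4 ∨ ¬x1) — ¬x4 is true.
  13. (x5 ∨ ¬x1 ∨ ¬x6) — ¬x6 is true.
  14. (¬x2 ∨ x1 ∨ ¬x6) — x1 is true.
  15. (x5 ∨ ¬x3 ∨ x6) — ¬x3 is true.
  16. (¬x3 ∨ ¬x6 ∨ ¬x5) — ¬x6 is true.
  17. (x6 ∨ ¬x4 ∨ ¬x2) — ¬x4 is true.
  18. (¬x4 ∨ ¬x1 ∨ x3) — ¬x4 is true.
  19. (¬x4 ∨ x5 ∨ ¬x6) — ¬x6 is true.
  20. (¬x3 ∨ x1 ∨ ¬x6) — x1 is true.
  21. (¬x4 ∨ ¬x3 ∨ x6) — ¬x4 is true.

x1=T, x2=F, x3=F, x4=F, x5=F, x6=F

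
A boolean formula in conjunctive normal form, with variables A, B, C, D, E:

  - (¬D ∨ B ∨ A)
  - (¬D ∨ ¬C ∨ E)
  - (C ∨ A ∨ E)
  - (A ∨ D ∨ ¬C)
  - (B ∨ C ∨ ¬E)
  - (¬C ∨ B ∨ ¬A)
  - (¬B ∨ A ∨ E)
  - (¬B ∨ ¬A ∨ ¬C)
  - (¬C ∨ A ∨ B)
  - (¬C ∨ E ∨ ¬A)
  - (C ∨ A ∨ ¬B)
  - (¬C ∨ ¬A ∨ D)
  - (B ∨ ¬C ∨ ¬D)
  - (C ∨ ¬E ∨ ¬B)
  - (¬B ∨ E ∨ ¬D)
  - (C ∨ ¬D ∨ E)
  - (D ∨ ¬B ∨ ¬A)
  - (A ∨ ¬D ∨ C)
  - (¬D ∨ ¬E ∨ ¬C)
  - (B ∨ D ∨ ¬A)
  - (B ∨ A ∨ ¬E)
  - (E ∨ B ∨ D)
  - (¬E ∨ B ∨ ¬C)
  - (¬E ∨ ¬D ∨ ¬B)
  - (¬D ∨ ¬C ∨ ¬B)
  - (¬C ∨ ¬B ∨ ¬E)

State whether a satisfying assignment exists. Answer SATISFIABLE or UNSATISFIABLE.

UNSATISFIABLE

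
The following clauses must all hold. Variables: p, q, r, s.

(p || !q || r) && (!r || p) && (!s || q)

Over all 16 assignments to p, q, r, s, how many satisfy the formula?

7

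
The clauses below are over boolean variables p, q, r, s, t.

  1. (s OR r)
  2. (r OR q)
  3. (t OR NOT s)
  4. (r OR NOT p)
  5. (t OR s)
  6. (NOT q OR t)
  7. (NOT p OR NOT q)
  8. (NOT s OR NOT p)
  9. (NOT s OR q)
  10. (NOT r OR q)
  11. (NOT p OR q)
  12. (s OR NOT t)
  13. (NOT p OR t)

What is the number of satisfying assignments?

Satisfying assignments:
  p=F q=T r=F s=T t=T
  p=F q=T r=T s=T t=T
Count: 2.

2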